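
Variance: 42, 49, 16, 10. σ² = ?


Mean = 29.2500
Squared deviations: 162.5625, 390.0625, 175.5625, 370.5625
Sum = 1098.7500
Variance = 1098.7500/4 = 274.6875

Variance = 274.6875


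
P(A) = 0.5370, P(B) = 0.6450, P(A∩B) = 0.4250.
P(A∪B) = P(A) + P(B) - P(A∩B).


P(A∪B) = 0.5370 + 0.6450 - 0.4250
= 1.1820 - 0.4250
= 0.7570

P(A∪B) = 0.7570


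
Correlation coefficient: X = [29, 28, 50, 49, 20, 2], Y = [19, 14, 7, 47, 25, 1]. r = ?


Mean X = 29.6667, Mean Y = 18.8333
SD X = 16.579773, SD Y = 14.792077
Cov = 124.277778
r = 124.277778/(16.579773*14.792077) = 0.5067

r = 0.5067


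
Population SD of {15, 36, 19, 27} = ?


Mean = 24.2500
Variance = 64.6875
SD = sqrt(64.6875) = 8.0429

SD = 8.0429


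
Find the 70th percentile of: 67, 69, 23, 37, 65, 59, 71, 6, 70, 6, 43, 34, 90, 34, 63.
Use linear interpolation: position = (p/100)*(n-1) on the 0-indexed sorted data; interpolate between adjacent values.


Sorted: 6, 6, 23, 34, 34, 37, 43, 59, 63, 65, 67, 69, 70, 71, 90
n = 15
Index = 70/100 * 14 = 9.8000
Lower = data[9] = 65, Upper = data[10] = 67
P70 = 65 + 0.8000*(2) = 66.6000

P70 = 66.6000


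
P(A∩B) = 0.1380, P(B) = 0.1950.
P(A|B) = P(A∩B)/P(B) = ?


P(A|B) = 0.1380/0.1950 = 0.7077

P(A|B) = 0.7077


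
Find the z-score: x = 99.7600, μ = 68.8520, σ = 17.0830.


z = (99.7600 - 68.8520)/17.0830
= 30.9080/17.0830
= 1.8093

z = 1.8093


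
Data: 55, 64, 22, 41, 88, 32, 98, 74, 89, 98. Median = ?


Sorted: 22, 32, 41, 55, 64, 74, 88, 89, 98, 98
n = 10 (even)
Middle values: 64 and 74
Median = (64+74)/2 = 69.0000

Median = 69.0000


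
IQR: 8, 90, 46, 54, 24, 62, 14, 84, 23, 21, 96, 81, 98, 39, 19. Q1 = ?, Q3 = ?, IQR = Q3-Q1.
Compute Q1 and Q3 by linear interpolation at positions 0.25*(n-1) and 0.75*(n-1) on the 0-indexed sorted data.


Sorted: 8, 14, 19, 21, 23, 24, 39, 46, 54, 62, 81, 84, 90, 96, 98
Q1 (25th %ile) = 22.0000
Q3 (75th %ile) = 82.5000
IQR = 82.5000 - 22.0000 = 60.5000

IQR = 60.5000


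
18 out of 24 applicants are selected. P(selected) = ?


P = 18/24 = 0.7500

P = 0.7500


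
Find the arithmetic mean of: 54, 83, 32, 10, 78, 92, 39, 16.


Sum = 54 + 83 + 32 + 10 + 78 + 92 + 39 + 16 = 404
n = 8
Mean = 404/8 = 50.5000

Mean = 50.5000


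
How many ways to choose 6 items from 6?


C(6,6) = 6!/(6! × 0!)
= 720/(720 × 1)
= 1

C(6,6) = 1


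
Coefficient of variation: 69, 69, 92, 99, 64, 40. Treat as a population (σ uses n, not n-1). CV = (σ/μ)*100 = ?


Mean = 72.1667
SD = 19.2995
CV = (19.2995/72.1667)*100 = 26.7430%

CV = 26.7430%


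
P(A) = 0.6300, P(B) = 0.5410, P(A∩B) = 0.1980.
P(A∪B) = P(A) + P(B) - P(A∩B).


P(A∪B) = 0.6300 + 0.5410 - 0.1980
= 1.1710 - 0.1980
= 0.9730

P(A∪B) = 0.9730


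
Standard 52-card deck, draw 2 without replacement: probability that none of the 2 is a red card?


P(no red cards) = (26/52) × (25/51)
= 0.2451

P = 0.2451


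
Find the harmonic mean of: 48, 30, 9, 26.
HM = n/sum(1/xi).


Sum of reciprocals = 1/48 + 1/30 + 1/9 + 1/26 = 0.203739
HM = 4/0.203739 = 19.6329

HM = 19.6329


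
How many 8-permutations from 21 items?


P(21,8) = 21!/13!
= 51090942171709440000/6227020800
= 8204716800

P(21,8) = 8204716800


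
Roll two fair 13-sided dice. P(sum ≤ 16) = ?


Total outcomes = 13×13 = 169
Favorable (sum ≤ 16): 114
P = 114/169 = 0.6746

P = 0.6746


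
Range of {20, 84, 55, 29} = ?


Max = 84, Min = 20
Range = 84 - 20 = 64

Range = 64


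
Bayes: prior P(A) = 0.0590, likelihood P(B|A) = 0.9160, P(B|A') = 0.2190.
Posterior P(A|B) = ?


P(B) = P(B|A)*P(A) + P(B|A')*P(A')
= 0.9160*0.0590 + 0.2190*0.9410
= 0.054044 + 0.206079 = 0.260123
P(A|B) = 0.054044/0.260123 = 0.2078

P(A|B) = 0.2078


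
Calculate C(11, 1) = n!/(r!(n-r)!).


C(11,1) = 11!/(1! × 10!)
= 39916800/(1 × 3628800)
= 11

C(11,1) = 11


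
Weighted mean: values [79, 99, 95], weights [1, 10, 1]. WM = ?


Numerator = 79*1 + 99*10 + 95*1 = 1164
Denominator = 1 + 10 + 1 = 12
WM = 1164/12 = 97.0000

WM = 97.0000


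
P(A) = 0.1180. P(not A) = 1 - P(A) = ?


P(not A) = 1 - 0.1180 = 0.8820

P(not A) = 0.8820


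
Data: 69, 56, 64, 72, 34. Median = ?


Sorted: 34, 56, 64, 69, 72
n = 5 (odd)
Middle value = 64

Median = 64


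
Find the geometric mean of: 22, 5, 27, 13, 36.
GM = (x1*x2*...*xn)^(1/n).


Product = 22 × 5 × 27 × 13 × 36 = 1389960
GM = 1389960^(1/5) = 16.9278

GM = 16.9278


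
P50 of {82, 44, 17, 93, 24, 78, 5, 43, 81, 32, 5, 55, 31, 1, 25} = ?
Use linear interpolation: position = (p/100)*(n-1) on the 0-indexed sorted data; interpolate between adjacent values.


Sorted: 1, 5, 5, 17, 24, 25, 31, 32, 43, 44, 55, 78, 81, 82, 93
n = 15
Index = 50/100 * 14 = 7.0000
Lower = data[7] = 32, Upper = data[8] = 43
P50 = 32 + 0*(11) = 32.0000

P50 = 32.0000


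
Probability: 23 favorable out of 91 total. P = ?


P = 23/91 = 0.2527

P = 0.2527


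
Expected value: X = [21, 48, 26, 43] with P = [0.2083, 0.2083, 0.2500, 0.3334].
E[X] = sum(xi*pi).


E[X] = 21*0.2083 + 48*0.2083 + 26*0.2500 + 43*0.3334
= 4.3743 + 9.9984 + 6.5000 + 14.3362
= 35.2089

E[X] = 35.2089


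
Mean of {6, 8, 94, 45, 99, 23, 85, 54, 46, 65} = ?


Sum = 6 + 8 + 94 + 45 + 99 + 23 + 85 + 54 + 46 + 65 = 525
n = 10
Mean = 525/10 = 52.5000

Mean = 52.5000


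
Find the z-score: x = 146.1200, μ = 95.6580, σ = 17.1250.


z = (146.1200 - 95.6580)/17.1250
= 50.4620/17.1250
= 2.9467

z = 2.9467


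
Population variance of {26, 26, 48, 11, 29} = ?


Mean = 28.0000
Squared deviations: 4.0000, 4.0000, 400.0000, 289.0000, 1.0000
Sum = 698.0000
Variance = 698.0000/5 = 139.6000

Variance = 139.6000


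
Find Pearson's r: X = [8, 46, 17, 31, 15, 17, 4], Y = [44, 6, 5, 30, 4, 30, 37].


Mean X = 19.7143, Mean Y = 22.2857
SD X = 13.306435, SD Y = 15.608736
Cov = -102.061224
r = -102.061224/(13.306435*15.608736) = -0.4914

r = -0.4914


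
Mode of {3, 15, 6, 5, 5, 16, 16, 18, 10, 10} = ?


Frequencies: 3:1, 5:2, 6:1, 10:2, 15:1, 16:2, 18:1
Max frequency = 2
Mode = 5, 10, 16

Mode = 5, 10, 16


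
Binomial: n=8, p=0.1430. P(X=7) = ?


C(8,7) = 8
p^7 = 1.222791e-06
(1-p)^1 = 0.857000
P = 8 * 1.222791e-06 * 0.857000 = 8.3835e-06

P(X=7) = 8.3835e-06


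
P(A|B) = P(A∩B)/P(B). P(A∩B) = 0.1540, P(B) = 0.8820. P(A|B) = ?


P(A|B) = 0.1540/0.8820 = 0.1746

P(A|B) = 0.1746


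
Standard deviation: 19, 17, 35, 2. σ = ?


Mean = 18.2500
Variance = 136.6875
SD = sqrt(136.6875) = 11.6913

SD = 11.6913


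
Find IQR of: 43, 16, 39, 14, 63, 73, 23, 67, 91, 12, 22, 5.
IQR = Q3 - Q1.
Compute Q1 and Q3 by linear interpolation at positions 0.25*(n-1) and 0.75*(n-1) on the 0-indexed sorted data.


Sorted: 5, 12, 14, 16, 22, 23, 39, 43, 63, 67, 73, 91
Q1 (25th %ile) = 15.5000
Q3 (75th %ile) = 64.0000
IQR = 64.0000 - 15.5000 = 48.5000

IQR = 48.5000


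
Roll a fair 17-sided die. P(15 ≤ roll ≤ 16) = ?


Favorable outcomes (15 ≤ roll ≤ 16): 2
Total outcomes = 17
P = 2/17 = 0.1176

P = 0.1176


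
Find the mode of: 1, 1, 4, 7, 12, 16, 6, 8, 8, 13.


Frequencies: 1:2, 4:1, 6:1, 7:1, 8:2, 12:1, 13:1, 16:1
Max frequency = 2
Mode = 1, 8

Mode = 1, 8


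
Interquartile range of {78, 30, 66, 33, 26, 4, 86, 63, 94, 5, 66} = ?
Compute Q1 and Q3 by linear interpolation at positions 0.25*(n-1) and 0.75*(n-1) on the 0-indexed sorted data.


Sorted: 4, 5, 26, 30, 33, 63, 66, 66, 78, 86, 94
Q1 (25th %ile) = 28.0000
Q3 (75th %ile) = 72.0000
IQR = 72.0000 - 28.0000 = 44.0000

IQR = 44.0000


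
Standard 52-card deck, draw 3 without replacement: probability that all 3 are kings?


P(all kings) = (4/52) × (3/51) × (2/50)
= 0.0002

P = 0.0002


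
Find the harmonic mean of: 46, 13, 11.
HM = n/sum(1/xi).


Sum of reciprocals = 1/46 + 1/13 + 1/11 = 0.189571
HM = 3/0.189571 = 15.8252

HM = 15.8252


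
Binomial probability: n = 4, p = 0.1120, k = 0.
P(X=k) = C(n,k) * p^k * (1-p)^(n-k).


C(4,0) = 1
p^0 = 1.000000
(1-p)^4 = 0.621802
P = 1 * 1.000000 * 0.621802 = 0.6218

P(X=0) = 0.6218


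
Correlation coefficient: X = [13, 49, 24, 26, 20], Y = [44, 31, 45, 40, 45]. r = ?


Mean X = 26.4000, Mean Y = 41.0000
SD X = 12.142487, SD Y = 5.329165
Cov = -60.200000
r = -60.200000/(12.142487*5.329165) = -0.9303

r = -0.9303


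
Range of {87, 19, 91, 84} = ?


Max = 91, Min = 19
Range = 91 - 19 = 72

Range = 72


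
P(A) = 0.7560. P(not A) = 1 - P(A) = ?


P(not A) = 1 - 0.7560 = 0.2440

P(not A) = 0.2440


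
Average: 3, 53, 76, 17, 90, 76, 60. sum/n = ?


Sum = 3 + 53 + 76 + 17 + 90 + 76 + 60 = 375
n = 7
Mean = 375/7 = 53.5714

Mean = 53.5714


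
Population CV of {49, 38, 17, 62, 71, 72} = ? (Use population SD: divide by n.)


Mean = 51.5000
SD = 19.5342
CV = (19.5342/51.5000)*100 = 37.9304%

CV = 37.9304%


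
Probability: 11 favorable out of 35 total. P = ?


P = 11/35 = 0.3143

P = 0.3143


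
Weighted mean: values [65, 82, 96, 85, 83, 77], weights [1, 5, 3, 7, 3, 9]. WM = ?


Numerator = 65*1 + 82*5 + 96*3 + 85*7 + 83*3 + 77*9 = 2300
Denominator = 1 + 5 + 3 + 7 + 3 + 9 = 28
WM = 2300/28 = 82.1429

WM = 82.1429


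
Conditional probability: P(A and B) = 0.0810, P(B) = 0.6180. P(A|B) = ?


P(A|B) = 0.0810/0.6180 = 0.1311

P(A|B) = 0.1311


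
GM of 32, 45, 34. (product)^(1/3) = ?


Product = 32 × 45 × 34 = 48960
GM = 48960^(1/3) = 36.5831

GM = 36.5831


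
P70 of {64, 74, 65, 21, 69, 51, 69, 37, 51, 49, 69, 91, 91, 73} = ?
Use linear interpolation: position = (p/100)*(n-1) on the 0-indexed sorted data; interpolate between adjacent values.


Sorted: 21, 37, 49, 51, 51, 64, 65, 69, 69, 69, 73, 74, 91, 91
n = 14
Index = 70/100 * 13 = 9.1000
Lower = data[9] = 69, Upper = data[10] = 73
P70 = 69 + 0.1000*(4) = 69.4000

P70 = 69.4000


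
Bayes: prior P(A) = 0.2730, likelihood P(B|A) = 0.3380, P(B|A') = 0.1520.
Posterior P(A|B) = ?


P(B) = P(B|A)*P(A) + P(B|A')*P(A')
= 0.3380*0.2730 + 0.1520*0.7270
= 0.092274 + 0.110504 = 0.202778
P(A|B) = 0.092274/0.202778 = 0.4550

P(A|B) = 0.4550


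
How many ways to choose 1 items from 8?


C(8,1) = 8!/(1! × 7!)
= 40320/(1 × 5040)
= 8

C(8,1) = 8


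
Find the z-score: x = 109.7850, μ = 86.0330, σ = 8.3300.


z = (109.7850 - 86.0330)/8.3300
= 23.7520/8.3300
= 2.8514

z = 2.8514


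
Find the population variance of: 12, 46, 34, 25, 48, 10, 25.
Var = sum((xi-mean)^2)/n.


Mean = 28.5714
Squared deviations: 274.6122, 303.7551, 29.4694, 12.7551, 377.4694, 344.8980, 12.7551
Sum = 1355.7143
Variance = 1355.7143/7 = 193.6735

Variance = 193.6735


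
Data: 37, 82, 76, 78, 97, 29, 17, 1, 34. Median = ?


Sorted: 1, 17, 29, 34, 37, 76, 78, 82, 97
n = 9 (odd)
Middle value = 37

Median = 37


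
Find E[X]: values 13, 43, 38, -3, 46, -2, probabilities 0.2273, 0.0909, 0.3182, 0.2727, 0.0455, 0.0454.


E[X] = 13*0.2273 + 43*0.0909 + 38*0.3182 - 3*0.2727 + 46*0.0455 - 2*0.0454
= 2.9549 + 3.9087 + 12.0916 - 0.8181 + 2.0930 - 0.0908
= 20.1393

E[X] = 20.1393


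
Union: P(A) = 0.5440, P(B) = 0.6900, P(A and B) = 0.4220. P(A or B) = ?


P(A∪B) = 0.5440 + 0.6900 - 0.4220
= 1.2340 - 0.4220
= 0.8120

P(A∪B) = 0.8120


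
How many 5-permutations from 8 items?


P(8,5) = 8!/3!
= 40320/6
= 6720

P(8,5) = 6720


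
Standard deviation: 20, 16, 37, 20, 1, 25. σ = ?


Mean = 19.8333
Variance = 115.1389
SD = sqrt(115.1389) = 10.7303

SD = 10.7303


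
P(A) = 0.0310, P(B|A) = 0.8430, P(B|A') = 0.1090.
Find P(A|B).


P(B) = P(B|A)*P(A) + P(B|A')*P(A')
= 0.8430*0.0310 + 0.1090*0.9690
= 0.026133 + 0.105621 = 0.131754
P(A|B) = 0.026133/0.131754 = 0.1983

P(A|B) = 0.1983


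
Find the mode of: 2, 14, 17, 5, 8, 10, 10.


Frequencies: 2:1, 5:1, 8:1, 10:2, 14:1, 17:1
Max frequency = 2
Mode = 10

Mode = 10


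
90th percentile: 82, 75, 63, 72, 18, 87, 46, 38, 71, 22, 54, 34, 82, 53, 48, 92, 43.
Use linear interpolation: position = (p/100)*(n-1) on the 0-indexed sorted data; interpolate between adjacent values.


Sorted: 18, 22, 34, 38, 43, 46, 48, 53, 54, 63, 71, 72, 75, 82, 82, 87, 92
n = 17
Index = 90/100 * 16 = 14.4000
Lower = data[14] = 82, Upper = data[15] = 87
P90 = 82 + 0.4000*(5) = 84.0000

P90 = 84.0000


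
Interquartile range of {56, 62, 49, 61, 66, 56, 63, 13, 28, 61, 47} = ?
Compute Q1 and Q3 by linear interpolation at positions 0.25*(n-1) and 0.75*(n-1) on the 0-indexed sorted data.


Sorted: 13, 28, 47, 49, 56, 56, 61, 61, 62, 63, 66
Q1 (25th %ile) = 48.0000
Q3 (75th %ile) = 61.5000
IQR = 61.5000 - 48.0000 = 13.5000

IQR = 13.5000


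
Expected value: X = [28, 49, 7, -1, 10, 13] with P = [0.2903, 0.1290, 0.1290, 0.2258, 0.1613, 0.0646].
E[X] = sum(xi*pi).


E[X] = 28*0.2903 + 49*0.1290 + 7*0.1290 - 1*0.2258 + 10*0.1613 + 13*0.0646
= 8.1284 + 6.3210 + 0.9030 - 0.2258 + 1.6130 + 0.8398
= 17.5794

E[X] = 17.5794


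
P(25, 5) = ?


P(25,5) = 25!/20!
= 15511210043330985984000000/2432902008176640000
= 6375600

P(25,5) = 6375600


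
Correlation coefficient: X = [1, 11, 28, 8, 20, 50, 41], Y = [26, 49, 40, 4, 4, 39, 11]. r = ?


Mean X = 22.7143, Mean Y = 24.7143
SD X = 16.645156, SD Y = 17.218879
Cov = 38.346939
r = 38.346939/(16.645156*17.218879) = 0.1338

r = 0.1338


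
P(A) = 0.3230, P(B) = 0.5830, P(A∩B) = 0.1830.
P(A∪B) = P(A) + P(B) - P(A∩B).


P(A∪B) = 0.3230 + 0.5830 - 0.1830
= 0.9060 - 0.1830
= 0.7230

P(A∪B) = 0.7230


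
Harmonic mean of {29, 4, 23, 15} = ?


Sum of reciprocals = 1/29 + 1/4 + 1/23 + 1/15 = 0.394628
HM = 4/0.394628 = 10.1361

HM = 10.1361


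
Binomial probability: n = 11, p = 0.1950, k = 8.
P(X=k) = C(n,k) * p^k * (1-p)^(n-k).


C(11,8) = 165
p^8 = 2.090629e-06
(1-p)^3 = 0.521660
P = 165 * 2.090629e-06 * 0.521660 = 0.0002

P(X=8) = 0.0002


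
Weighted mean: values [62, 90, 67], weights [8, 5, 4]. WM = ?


Numerator = 62*8 + 90*5 + 67*4 = 1214
Denominator = 8 + 5 + 4 = 17
WM = 1214/17 = 71.4118

WM = 71.4118


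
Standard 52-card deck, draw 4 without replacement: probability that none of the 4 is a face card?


P(no face cards) = (40/52) × (39/51) × (38/50) × (37/49)
= 0.3376

P = 0.3376


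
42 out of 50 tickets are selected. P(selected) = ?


P = 42/50 = 0.8400

P = 0.8400


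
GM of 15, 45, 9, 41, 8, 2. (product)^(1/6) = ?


Product = 15 × 45 × 9 × 41 × 8 × 2 = 3985200
GM = 3985200^(1/6) = 12.5914

GM = 12.5914


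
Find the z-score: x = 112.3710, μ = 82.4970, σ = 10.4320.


z = (112.3710 - 82.4970)/10.4320
= 29.8740/10.4320
= 2.8637

z = 2.8637


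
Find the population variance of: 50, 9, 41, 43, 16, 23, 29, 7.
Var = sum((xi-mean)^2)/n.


Mean = 27.2500
Squared deviations: 517.5625, 333.0625, 189.0625, 248.0625, 126.5625, 18.0625, 3.0625, 410.0625
Sum = 1845.5000
Variance = 1845.5000/8 = 230.6875

Variance = 230.6875


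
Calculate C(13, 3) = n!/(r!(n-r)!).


C(13,3) = 13!/(3! × 10!)
= 6227020800/(6 × 3628800)
= 286

C(13,3) = 286


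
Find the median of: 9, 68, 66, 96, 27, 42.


Sorted: 9, 27, 42, 66, 68, 96
n = 6 (even)
Middle values: 42 and 66
Median = (42+66)/2 = 54.0000

Median = 54.0000


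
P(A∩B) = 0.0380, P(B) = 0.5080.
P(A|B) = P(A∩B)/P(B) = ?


P(A|B) = 0.0380/0.5080 = 0.0748

P(A|B) = 0.0748


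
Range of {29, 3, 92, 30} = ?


Max = 92, Min = 3
Range = 92 - 3 = 89

Range = 89


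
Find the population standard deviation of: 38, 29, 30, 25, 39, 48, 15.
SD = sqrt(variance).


Mean = 32.0000
Variance = 98.8571
SD = sqrt(98.8571) = 9.9427

SD = 9.9427


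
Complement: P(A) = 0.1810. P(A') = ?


P(not A) = 1 - 0.1810 = 0.8190

P(not A) = 0.8190


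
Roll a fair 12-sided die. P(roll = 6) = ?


Favorable outcomes (roll = 6): 1
Total outcomes = 12
P = 1/12 = 0.0833

P = 0.0833


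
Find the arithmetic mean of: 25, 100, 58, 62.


Sum = 25 + 100 + 58 + 62 = 245
n = 4
Mean = 245/4 = 61.2500

Mean = 61.2500


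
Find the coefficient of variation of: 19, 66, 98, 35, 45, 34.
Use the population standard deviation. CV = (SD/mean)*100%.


Mean = 49.5000
SD = 25.9021
CV = (25.9021/49.5000)*100 = 52.3274%

CV = 52.3274%


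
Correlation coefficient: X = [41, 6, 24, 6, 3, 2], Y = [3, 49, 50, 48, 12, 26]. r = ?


Mean X = 13.6667, Mean Y = 31.3333
SD X = 14.267290, SD Y = 18.900323
Cov = -96.055556
r = -96.055556/(14.267290*18.900323) = -0.3562

r = -0.3562


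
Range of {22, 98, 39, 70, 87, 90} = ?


Max = 98, Min = 22
Range = 98 - 22 = 76

Range = 76


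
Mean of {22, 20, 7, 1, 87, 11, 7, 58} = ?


Sum = 22 + 20 + 7 + 1 + 87 + 11 + 7 + 58 = 213
n = 8
Mean = 213/8 = 26.6250

Mean = 26.6250


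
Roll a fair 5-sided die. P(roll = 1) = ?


Favorable outcomes (roll = 1): 1
Total outcomes = 5
P = 1/5 = 0.2000

P = 0.2000


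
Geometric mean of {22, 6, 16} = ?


Product = 22 × 6 × 16 = 2112
GM = 2112^(1/3) = 12.8301

GM = 12.8301


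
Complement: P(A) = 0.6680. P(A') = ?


P(not A) = 1 - 0.6680 = 0.3320

P(not A) = 0.3320


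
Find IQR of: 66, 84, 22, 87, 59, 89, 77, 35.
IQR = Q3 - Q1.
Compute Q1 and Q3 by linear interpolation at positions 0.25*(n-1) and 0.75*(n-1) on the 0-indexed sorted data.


Sorted: 22, 35, 59, 66, 77, 84, 87, 89
Q1 (25th %ile) = 53.0000
Q3 (75th %ile) = 84.7500
IQR = 84.7500 - 53.0000 = 31.7500

IQR = 31.7500


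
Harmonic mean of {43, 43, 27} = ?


Sum of reciprocals = 1/43 + 1/43 + 1/27 = 0.083549
HM = 3/0.083549 = 35.9072

HM = 35.9072


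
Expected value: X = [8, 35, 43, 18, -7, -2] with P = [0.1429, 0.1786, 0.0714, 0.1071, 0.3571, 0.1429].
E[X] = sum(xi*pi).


E[X] = 8*0.1429 + 35*0.1786 + 43*0.0714 + 18*0.1071 - 7*0.3571 - 2*0.1429
= 1.1432 + 6.2510 + 3.0702 + 1.9278 - 2.4997 - 0.2858
= 9.6067

E[X] = 9.6067


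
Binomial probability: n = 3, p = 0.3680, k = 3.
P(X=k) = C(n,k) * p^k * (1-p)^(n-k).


C(3,3) = 1
p^3 = 0.049836
(1-p)^0 = 1.000000
P = 1 * 0.049836 * 1.000000 = 0.0498

P(X=3) = 0.0498


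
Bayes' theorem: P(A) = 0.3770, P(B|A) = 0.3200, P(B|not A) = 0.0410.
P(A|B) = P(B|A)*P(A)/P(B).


P(B) = P(B|A)*P(A) + P(B|A')*P(A')
= 0.3200*0.3770 + 0.0410*0.6230
= 0.120640 + 0.025543 = 0.146183
P(A|B) = 0.120640/0.146183 = 0.8253

P(A|B) = 0.8253


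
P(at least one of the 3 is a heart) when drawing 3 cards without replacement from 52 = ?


P(at least one) = 1 - P(none)
P(none) = (39/52) × (38/51) × (37/50) = 0.413529
P(at least one) = 1 - 0.413529 = 0.5865

P = 0.5865


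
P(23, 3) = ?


P(23,3) = 23!/20!
= 25852016738884976640000/2432902008176640000
= 10626

P(23,3) = 10626


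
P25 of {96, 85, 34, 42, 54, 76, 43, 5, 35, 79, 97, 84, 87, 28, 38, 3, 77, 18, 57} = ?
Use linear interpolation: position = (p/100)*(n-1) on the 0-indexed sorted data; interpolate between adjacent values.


Sorted: 3, 5, 18, 28, 34, 35, 38, 42, 43, 54, 57, 76, 77, 79, 84, 85, 87, 96, 97
n = 19
Index = 25/100 * 18 = 4.5000
Lower = data[4] = 34, Upper = data[5] = 35
P25 = 34 + 0.5000*(1) = 34.5000

P25 = 34.5000


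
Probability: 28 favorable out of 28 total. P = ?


P = 28/28 = 1.0000

P = 1.0000


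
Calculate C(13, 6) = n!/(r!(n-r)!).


C(13,6) = 13!/(6! × 7!)
= 6227020800/(720 × 5040)
= 1716

C(13,6) = 1716


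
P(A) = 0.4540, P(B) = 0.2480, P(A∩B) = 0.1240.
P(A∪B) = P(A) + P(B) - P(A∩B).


P(A∪B) = 0.4540 + 0.2480 - 0.1240
= 0.7020 - 0.1240
= 0.5780

P(A∪B) = 0.5780


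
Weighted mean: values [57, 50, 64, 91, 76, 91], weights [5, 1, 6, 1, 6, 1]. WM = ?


Numerator = 57*5 + 50*1 + 64*6 + 91*1 + 76*6 + 91*1 = 1357
Denominator = 5 + 1 + 6 + 1 + 6 + 1 = 20
WM = 1357/20 = 67.8500

WM = 67.8500


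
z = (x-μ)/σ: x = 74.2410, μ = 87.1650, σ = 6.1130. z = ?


z = (74.2410 - 87.1650)/6.1130
= -12.9240/6.1130
= -2.1142

z = -2.1142


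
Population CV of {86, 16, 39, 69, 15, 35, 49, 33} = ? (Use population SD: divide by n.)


Mean = 42.7500
SD = 23.0583
CV = (23.0583/42.7500)*100 = 53.9377%

CV = 53.9377%


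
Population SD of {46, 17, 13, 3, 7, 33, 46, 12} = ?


Mean = 22.1250
Variance = 258.1094
SD = sqrt(258.1094) = 16.0658

SD = 16.0658


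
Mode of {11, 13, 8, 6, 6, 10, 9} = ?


Frequencies: 6:2, 8:1, 9:1, 10:1, 11:1, 13:1
Max frequency = 2
Mode = 6

Mode = 6


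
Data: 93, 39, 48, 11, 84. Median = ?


Sorted: 11, 39, 48, 84, 93
n = 5 (odd)
Middle value = 48

Median = 48


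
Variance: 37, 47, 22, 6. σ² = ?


Mean = 28.0000
Squared deviations: 81.0000, 361.0000, 36.0000, 484.0000
Sum = 962.0000
Variance = 962.0000/4 = 240.5000

Variance = 240.5000


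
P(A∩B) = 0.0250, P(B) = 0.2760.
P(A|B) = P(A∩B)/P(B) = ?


P(A|B) = 0.0250/0.2760 = 0.0906

P(A|B) = 0.0906


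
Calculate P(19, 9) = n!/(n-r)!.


P(19,9) = 19!/10!
= 121645100408832000/3628800
= 33522128640

P(19,9) = 33522128640


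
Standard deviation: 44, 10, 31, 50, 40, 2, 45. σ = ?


Mean = 31.7143
Variance = 297.9184
SD = sqrt(297.9184) = 17.2603

SD = 17.2603


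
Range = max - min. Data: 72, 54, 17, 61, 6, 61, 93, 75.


Max = 93, Min = 6
Range = 93 - 6 = 87

Range = 87


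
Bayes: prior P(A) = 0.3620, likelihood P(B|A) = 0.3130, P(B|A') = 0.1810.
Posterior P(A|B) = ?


P(B) = P(B|A)*P(A) + P(B|A')*P(A')
= 0.3130*0.3620 + 0.1810*0.6380
= 0.113306 + 0.115478 = 0.228784
P(A|B) = 0.113306/0.228784 = 0.4953

P(A|B) = 0.4953


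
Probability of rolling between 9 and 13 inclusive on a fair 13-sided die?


Favorable outcomes (9 ≤ roll ≤ 13): 5
Total outcomes = 13
P = 5/13 = 0.3846

P = 0.3846


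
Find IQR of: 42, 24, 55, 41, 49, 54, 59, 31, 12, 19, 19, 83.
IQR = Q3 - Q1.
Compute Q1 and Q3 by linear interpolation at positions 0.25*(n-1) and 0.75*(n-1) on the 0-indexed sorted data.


Sorted: 12, 19, 19, 24, 31, 41, 42, 49, 54, 55, 59, 83
Q1 (25th %ile) = 22.7500
Q3 (75th %ile) = 54.2500
IQR = 54.2500 - 22.7500 = 31.5000

IQR = 31.5000


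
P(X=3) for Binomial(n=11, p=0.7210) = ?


C(11,3) = 165
p^3 = 0.374805
(1-p)^8 = 3.671416e-05
P = 165 * 0.374805 * 3.671416e-05 = 0.0023

P(X=3) = 0.0023


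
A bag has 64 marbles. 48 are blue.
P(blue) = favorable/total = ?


P = 48/64 = 0.7500

P = 0.7500


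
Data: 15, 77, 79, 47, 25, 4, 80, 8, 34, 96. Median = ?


Sorted: 4, 8, 15, 25, 34, 47, 77, 79, 80, 96
n = 10 (even)
Middle values: 34 and 47
Median = (34+47)/2 = 40.5000

Median = 40.5000


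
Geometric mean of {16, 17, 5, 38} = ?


Product = 16 × 17 × 5 × 38 = 51680
GM = 51680^(1/4) = 15.0775

GM = 15.0775


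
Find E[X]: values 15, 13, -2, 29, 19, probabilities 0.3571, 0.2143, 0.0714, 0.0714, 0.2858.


E[X] = 15*0.3571 + 13*0.2143 - 2*0.0714 + 29*0.0714 + 19*0.2858
= 5.3565 + 2.7859 - 0.1428 + 2.0706 + 5.4302
= 15.5004

E[X] = 15.5004


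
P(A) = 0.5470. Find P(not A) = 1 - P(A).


P(not A) = 1 - 0.5470 = 0.4530

P(not A) = 0.4530


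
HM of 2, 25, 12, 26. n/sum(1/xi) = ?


Sum of reciprocals = 1/2 + 1/25 + 1/12 + 1/26 = 0.661795
HM = 4/0.661795 = 6.0442

HM = 6.0442


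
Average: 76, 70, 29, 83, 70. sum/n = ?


Sum = 76 + 70 + 29 + 83 + 70 = 328
n = 5
Mean = 328/5 = 65.6000

Mean = 65.6000


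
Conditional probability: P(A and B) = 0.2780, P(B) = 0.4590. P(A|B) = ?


P(A|B) = 0.2780/0.4590 = 0.6057

P(A|B) = 0.6057


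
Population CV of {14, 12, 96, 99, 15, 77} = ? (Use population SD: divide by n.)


Mean = 52.1667
SD = 39.1213
CV = (39.1213/52.1667)*100 = 74.9928%

CV = 74.9928%


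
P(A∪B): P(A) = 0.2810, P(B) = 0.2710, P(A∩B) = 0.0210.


P(A∪B) = 0.2810 + 0.2710 - 0.0210
= 0.5520 - 0.0210
= 0.5310

P(A∪B) = 0.5310


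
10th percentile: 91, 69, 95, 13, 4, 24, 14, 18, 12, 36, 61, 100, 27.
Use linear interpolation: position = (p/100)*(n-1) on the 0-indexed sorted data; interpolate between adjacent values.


Sorted: 4, 12, 13, 14, 18, 24, 27, 36, 61, 69, 91, 95, 100
n = 13
Index = 10/100 * 12 = 1.2000
Lower = data[1] = 12, Upper = data[2] = 13
P10 = 12 + 0.2000*(1) = 12.2000

P10 = 12.2000


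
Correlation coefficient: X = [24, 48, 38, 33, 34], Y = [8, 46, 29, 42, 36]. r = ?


Mean X = 35.4000, Mean Y = 32.2000
SD X = 7.787169, SD Y = 13.392535
Cov = 82.520000
r = 82.520000/(7.787169*13.392535) = 0.7913

r = 0.7913


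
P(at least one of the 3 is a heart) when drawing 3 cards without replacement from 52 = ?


P(at least one) = 1 - P(none)
P(none) = (39/52) × (38/51) × (37/50) = 0.413529
P(at least one) = 1 - 0.413529 = 0.5865

P = 0.5865


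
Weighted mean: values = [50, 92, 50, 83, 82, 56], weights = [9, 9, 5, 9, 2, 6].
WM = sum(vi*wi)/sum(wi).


Numerator = 50*9 + 92*9 + 50*5 + 83*9 + 82*2 + 56*6 = 2775
Denominator = 9 + 9 + 5 + 9 + 2 + 6 = 40
WM = 2775/40 = 69.3750

WM = 69.3750


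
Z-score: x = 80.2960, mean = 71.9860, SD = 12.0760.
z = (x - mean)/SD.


z = (80.2960 - 71.9860)/12.0760
= 8.3100/12.0760
= 0.6881

z = 0.6881


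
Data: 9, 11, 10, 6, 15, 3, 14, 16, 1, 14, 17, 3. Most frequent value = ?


Frequencies: 1:1, 3:2, 6:1, 9:1, 10:1, 11:1, 14:2, 15:1, 16:1, 17:1
Max frequency = 2
Mode = 3, 14

Mode = 3, 14


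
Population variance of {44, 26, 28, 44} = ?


Mean = 35.5000
Squared deviations: 72.2500, 90.2500, 56.2500, 72.2500
Sum = 291.0000
Variance = 291.0000/4 = 72.7500

Variance = 72.7500


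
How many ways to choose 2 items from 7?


C(7,2) = 7!/(2! × 5!)
= 5040/(2 × 120)
= 21

C(7,2) = 21


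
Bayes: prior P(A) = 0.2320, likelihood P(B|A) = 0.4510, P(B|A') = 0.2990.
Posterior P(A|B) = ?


P(B) = P(B|A)*P(A) + P(B|A')*P(A')
= 0.4510*0.2320 + 0.2990*0.7680
= 0.104632 + 0.229632 = 0.334264
P(A|B) = 0.104632/0.334264 = 0.3130

P(A|B) = 0.3130


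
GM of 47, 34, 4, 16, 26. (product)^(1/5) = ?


Product = 47 × 34 × 4 × 16 × 26 = 2659072
GM = 2659072^(1/5) = 19.2729

GM = 19.2729


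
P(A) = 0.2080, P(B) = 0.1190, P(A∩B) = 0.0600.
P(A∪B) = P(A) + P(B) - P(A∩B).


P(A∪B) = 0.2080 + 0.1190 - 0.0600
= 0.3270 - 0.0600
= 0.2670

P(A∪B) = 0.2670


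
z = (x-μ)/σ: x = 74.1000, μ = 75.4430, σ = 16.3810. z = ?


z = (74.1000 - 75.4430)/16.3810
= -1.3430/16.3810
= -0.0820

z = -0.0820


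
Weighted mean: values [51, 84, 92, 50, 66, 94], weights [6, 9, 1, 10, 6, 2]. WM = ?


Numerator = 51*6 + 84*9 + 92*1 + 50*10 + 66*6 + 94*2 = 2238
Denominator = 6 + 9 + 1 + 10 + 6 + 2 = 34
WM = 2238/34 = 65.8235

WM = 65.8235


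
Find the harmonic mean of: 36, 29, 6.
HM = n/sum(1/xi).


Sum of reciprocals = 1/36 + 1/29 + 1/6 = 0.228927
HM = 3/0.228927 = 13.1046

HM = 13.1046


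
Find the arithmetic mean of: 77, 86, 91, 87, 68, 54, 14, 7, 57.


Sum = 77 + 86 + 91 + 87 + 68 + 54 + 14 + 7 + 57 = 541
n = 9
Mean = 541/9 = 60.1111

Mean = 60.1111


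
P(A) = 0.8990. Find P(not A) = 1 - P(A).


P(not A) = 1 - 0.8990 = 0.1010

P(not A) = 0.1010


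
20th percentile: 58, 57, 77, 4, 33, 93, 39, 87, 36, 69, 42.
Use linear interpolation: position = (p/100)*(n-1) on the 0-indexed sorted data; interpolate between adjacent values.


Sorted: 4, 33, 36, 39, 42, 57, 58, 69, 77, 87, 93
n = 11
Index = 20/100 * 10 = 2.0000
Lower = data[2] = 36, Upper = data[3] = 39
P20 = 36 + 0*(3) = 36.0000

P20 = 36.0000


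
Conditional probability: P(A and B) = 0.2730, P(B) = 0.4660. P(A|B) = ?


P(A|B) = 0.2730/0.4660 = 0.5858

P(A|B) = 0.5858


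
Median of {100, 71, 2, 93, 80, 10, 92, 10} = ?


Sorted: 2, 10, 10, 71, 80, 92, 93, 100
n = 8 (even)
Middle values: 71 and 80
Median = (71+80)/2 = 75.5000

Median = 75.5000


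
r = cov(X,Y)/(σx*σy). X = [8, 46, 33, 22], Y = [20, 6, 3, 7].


Mean X = 27.2500, Mean Y = 9.0000
SD X = 13.988835, SD Y = 6.519202
Cov = -73.000000
r = -73.000000/(13.988835*6.519202) = -0.8005

r = -0.8005


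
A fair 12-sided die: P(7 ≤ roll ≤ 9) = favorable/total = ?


Favorable outcomes (7 ≤ roll ≤ 9): 3
Total outcomes = 12
P = 3/12 = 0.2500

P = 0.2500


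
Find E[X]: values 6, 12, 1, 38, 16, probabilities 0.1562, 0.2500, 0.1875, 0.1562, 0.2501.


E[X] = 6*0.1562 + 12*0.2500 + 1*0.1875 + 38*0.1562 + 16*0.2501
= 0.9372 + 3.0000 + 0.1875 + 5.9356 + 4.0016
= 14.0619

E[X] = 14.0619


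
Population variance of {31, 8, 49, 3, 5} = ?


Mean = 19.2000
Squared deviations: 139.2400, 125.4400, 888.0400, 262.4400, 201.6400
Sum = 1616.8000
Variance = 1616.8000/5 = 323.3600

Variance = 323.3600


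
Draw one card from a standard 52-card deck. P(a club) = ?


13 clubs in 52 cards
P = 13/52 = 0.2500

P = 0.2500


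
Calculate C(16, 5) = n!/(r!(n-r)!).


C(16,5) = 16!/(5! × 11!)
= 20922789888000/(120 × 39916800)
= 4368

C(16,5) = 4368


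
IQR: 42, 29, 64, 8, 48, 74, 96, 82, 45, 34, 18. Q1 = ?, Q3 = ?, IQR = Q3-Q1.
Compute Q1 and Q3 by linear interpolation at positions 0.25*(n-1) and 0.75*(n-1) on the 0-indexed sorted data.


Sorted: 8, 18, 29, 34, 42, 45, 48, 64, 74, 82, 96
Q1 (25th %ile) = 31.5000
Q3 (75th %ile) = 69.0000
IQR = 69.0000 - 31.5000 = 37.5000

IQR = 37.5000


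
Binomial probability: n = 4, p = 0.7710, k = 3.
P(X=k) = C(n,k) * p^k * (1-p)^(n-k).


C(4,3) = 4
p^3 = 0.458314
(1-p)^1 = 0.229000
P = 4 * 0.458314 * 0.229000 = 0.4198

P(X=3) = 0.4198


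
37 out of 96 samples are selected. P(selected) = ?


P = 37/96 = 0.3854

P = 0.3854


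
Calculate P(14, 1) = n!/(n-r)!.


P(14,1) = 14!/13!
= 87178291200/6227020800
= 14

P(14,1) = 14


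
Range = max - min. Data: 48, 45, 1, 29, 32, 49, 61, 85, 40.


Max = 85, Min = 1
Range = 85 - 1 = 84

Range = 84


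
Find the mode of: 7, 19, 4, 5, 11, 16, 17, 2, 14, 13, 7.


Frequencies: 2:1, 4:1, 5:1, 7:2, 11:1, 13:1, 14:1, 16:1, 17:1, 19:1
Max frequency = 2
Mode = 7

Mode = 7


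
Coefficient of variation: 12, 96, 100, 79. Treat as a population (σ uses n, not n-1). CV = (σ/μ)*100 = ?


Mean = 71.7500
SD = 35.3863
CV = (35.3863/71.7500)*100 = 49.3188%

CV = 49.3188%


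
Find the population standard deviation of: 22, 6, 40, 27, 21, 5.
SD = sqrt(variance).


Mean = 20.1667
Variance = 145.8056
SD = sqrt(145.8056) = 12.0750

SD = 12.0750


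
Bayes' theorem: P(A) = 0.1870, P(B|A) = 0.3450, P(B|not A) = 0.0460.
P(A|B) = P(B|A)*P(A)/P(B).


P(B) = P(B|A)*P(A) + P(B|A')*P(A')
= 0.3450*0.1870 + 0.0460*0.8130
= 0.064515 + 0.037398 = 0.101913
P(A|B) = 0.064515/0.101913 = 0.6330

P(A|B) = 0.6330


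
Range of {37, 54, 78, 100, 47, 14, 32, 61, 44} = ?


Max = 100, Min = 14
Range = 100 - 14 = 86

Range = 86


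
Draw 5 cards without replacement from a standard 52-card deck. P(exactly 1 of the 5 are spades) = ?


Hypergeometric: P(X=1) = C(13,1)·C(39,4) / C(52,5)
= 13 × 82251 / 2598960
= 1069263/2598960 = 0.4114

P = 0.4114


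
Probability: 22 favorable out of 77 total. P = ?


P = 22/77 = 0.2857

P = 0.2857


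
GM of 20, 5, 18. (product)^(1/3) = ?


Product = 20 × 5 × 18 = 1800
GM = 1800^(1/3) = 12.1644

GM = 12.1644


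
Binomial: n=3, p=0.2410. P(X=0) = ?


C(3,0) = 1
p^0 = 1.000000
(1-p)^3 = 0.437245
P = 1 * 1.000000 * 0.437245 = 0.4372

P(X=0) = 0.4372


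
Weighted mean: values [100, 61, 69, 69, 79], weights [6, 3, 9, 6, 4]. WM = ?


Numerator = 100*6 + 61*3 + 69*9 + 69*6 + 79*4 = 2134
Denominator = 6 + 3 + 9 + 6 + 4 = 28
WM = 2134/28 = 76.2143

WM = 76.2143


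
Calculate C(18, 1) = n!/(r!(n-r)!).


C(18,1) = 18!/(1! × 17!)
= 6402373705728000/(1 × 355687428096000)
= 18

C(18,1) = 18


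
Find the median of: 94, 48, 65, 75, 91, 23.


Sorted: 23, 48, 65, 75, 91, 94
n = 6 (even)
Middle values: 65 and 75
Median = (65+75)/2 = 70.0000

Median = 70.0000


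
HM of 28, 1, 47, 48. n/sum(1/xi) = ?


Sum of reciprocals = 1/28 + 1/1 + 1/47 + 1/48 = 1.077824
HM = 4/1.077824 = 3.7112

HM = 3.7112


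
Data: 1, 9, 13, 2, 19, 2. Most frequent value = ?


Frequencies: 1:1, 2:2, 9:1, 13:1, 19:1
Max frequency = 2
Mode = 2

Mode = 2


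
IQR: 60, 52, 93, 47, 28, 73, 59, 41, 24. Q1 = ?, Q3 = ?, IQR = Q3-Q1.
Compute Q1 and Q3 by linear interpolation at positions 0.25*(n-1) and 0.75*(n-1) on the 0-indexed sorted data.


Sorted: 24, 28, 41, 47, 52, 59, 60, 73, 93
Q1 (25th %ile) = 41.0000
Q3 (75th %ile) = 60.0000
IQR = 60.0000 - 41.0000 = 19.0000

IQR = 19.0000


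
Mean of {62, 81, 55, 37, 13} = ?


Sum = 62 + 81 + 55 + 37 + 13 = 248
n = 5
Mean = 248/5 = 49.6000

Mean = 49.6000


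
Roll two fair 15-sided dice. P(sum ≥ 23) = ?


Total outcomes = 15×15 = 225
Favorable (sum ≥ 23): 36
P = 36/225 = 0.1600

P = 0.1600


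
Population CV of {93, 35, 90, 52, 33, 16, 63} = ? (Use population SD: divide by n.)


Mean = 54.5714
SD = 27.1128
CV = (27.1128/54.5714)*100 = 49.6831%

CV = 49.6831%


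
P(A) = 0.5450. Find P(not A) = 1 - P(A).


P(not A) = 1 - 0.5450 = 0.4550

P(not A) = 0.4550


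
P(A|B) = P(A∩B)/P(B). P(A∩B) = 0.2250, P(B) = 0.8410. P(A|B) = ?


P(A|B) = 0.2250/0.8410 = 0.2675

P(A|B) = 0.2675


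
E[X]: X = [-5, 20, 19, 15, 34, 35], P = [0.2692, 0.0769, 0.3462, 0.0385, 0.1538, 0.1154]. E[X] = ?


E[X] = -5*0.2692 + 20*0.0769 + 19*0.3462 + 15*0.0385 + 34*0.1538 + 35*0.1154
= -1.3460 + 1.5380 + 6.5778 + 0.5775 + 5.2292 + 4.0390
= 16.6155

E[X] = 16.6155


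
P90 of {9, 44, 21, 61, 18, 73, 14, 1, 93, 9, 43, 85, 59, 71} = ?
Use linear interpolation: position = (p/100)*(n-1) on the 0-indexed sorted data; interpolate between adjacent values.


Sorted: 1, 9, 9, 14, 18, 21, 43, 44, 59, 61, 71, 73, 85, 93
n = 14
Index = 90/100 * 13 = 11.7000
Lower = data[11] = 73, Upper = data[12] = 85
P90 = 73 + 0.7000*(12) = 81.4000

P90 = 81.4000


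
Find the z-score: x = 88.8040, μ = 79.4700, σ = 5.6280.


z = (88.8040 - 79.4700)/5.6280
= 9.3340/5.6280
= 1.6585

z = 1.6585


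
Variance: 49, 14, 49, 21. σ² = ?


Mean = 33.2500
Squared deviations: 248.0625, 370.5625, 248.0625, 150.0625
Sum = 1016.7500
Variance = 1016.7500/4 = 254.1875

Variance = 254.1875


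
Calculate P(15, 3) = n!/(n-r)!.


P(15,3) = 15!/12!
= 1307674368000/479001600
= 2730

P(15,3) = 2730


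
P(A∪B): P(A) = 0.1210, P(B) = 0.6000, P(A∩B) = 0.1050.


P(A∪B) = 0.1210 + 0.6000 - 0.1050
= 0.7210 - 0.1050
= 0.6160

P(A∪B) = 0.6160


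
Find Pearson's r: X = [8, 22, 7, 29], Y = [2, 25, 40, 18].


Mean X = 16.5000, Mean Y = 21.2500
SD X = 9.340771, SD Y = 13.663363
Cov = -8.625000
r = -8.625000/(9.340771*13.663363) = -0.0676

r = -0.0676


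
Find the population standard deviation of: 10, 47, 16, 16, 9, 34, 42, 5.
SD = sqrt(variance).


Mean = 22.3750
Variance = 230.2344
SD = sqrt(230.2344) = 15.1735

SD = 15.1735


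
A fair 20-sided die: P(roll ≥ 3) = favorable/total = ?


Favorable outcomes (roll ≥ 3): 18
Total outcomes = 20
P = 18/20 = 0.9000

P = 0.9000


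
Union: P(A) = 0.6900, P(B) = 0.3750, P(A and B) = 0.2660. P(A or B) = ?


P(A∪B) = 0.6900 + 0.3750 - 0.2660
= 1.0650 - 0.2660
= 0.7990

P(A∪B) = 0.7990


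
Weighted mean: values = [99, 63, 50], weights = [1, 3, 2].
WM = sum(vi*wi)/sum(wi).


Numerator = 99*1 + 63*3 + 50*2 = 388
Denominator = 1 + 3 + 2 = 6
WM = 388/6 = 64.6667

WM = 64.6667


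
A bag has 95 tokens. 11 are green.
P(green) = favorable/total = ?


P = 11/95 = 0.1158

P = 0.1158


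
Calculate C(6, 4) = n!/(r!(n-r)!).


C(6,4) = 6!/(4! × 2!)
= 720/(24 × 2)
= 15

C(6,4) = 15


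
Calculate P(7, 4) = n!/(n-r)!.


P(7,4) = 7!/3!
= 5040/6
= 840

P(7,4) = 840


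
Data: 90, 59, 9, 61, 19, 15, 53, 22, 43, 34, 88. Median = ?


Sorted: 9, 15, 19, 22, 34, 43, 53, 59, 61, 88, 90
n = 11 (odd)
Middle value = 43

Median = 43


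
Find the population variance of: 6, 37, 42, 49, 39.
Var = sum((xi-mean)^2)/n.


Mean = 34.6000
Squared deviations: 817.9600, 5.7600, 54.7600, 207.3600, 19.3600
Sum = 1105.2000
Variance = 1105.2000/5 = 221.0400

Variance = 221.0400


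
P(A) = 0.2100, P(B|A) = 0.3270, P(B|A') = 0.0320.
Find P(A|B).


P(B) = P(B|A)*P(A) + P(B|A')*P(A')
= 0.3270*0.2100 + 0.0320*0.7900
= 0.068670 + 0.025280 = 0.093950
P(A|B) = 0.068670/0.093950 = 0.7309

P(A|B) = 0.7309


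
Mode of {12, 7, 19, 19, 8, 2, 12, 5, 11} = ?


Frequencies: 2:1, 5:1, 7:1, 8:1, 11:1, 12:2, 19:2
Max frequency = 2
Mode = 12, 19

Mode = 12, 19


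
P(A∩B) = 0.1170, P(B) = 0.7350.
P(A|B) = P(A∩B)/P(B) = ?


P(A|B) = 0.1170/0.7350 = 0.1592

P(A|B) = 0.1592


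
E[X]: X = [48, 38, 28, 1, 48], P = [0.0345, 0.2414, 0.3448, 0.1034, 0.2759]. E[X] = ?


E[X] = 48*0.0345 + 38*0.2414 + 28*0.3448 + 1*0.1034 + 48*0.2759
= 1.6560 + 9.1732 + 9.6544 + 0.1034 + 13.2432
= 33.8302

E[X] = 33.8302


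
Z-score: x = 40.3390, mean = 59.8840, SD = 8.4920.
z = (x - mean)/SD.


z = (40.3390 - 59.8840)/8.4920
= -19.5450/8.4920
= -2.3016

z = -2.3016


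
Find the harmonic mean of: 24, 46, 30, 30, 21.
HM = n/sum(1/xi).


Sum of reciprocals = 1/24 + 1/46 + 1/30 + 1/30 + 1/21 = 0.177692
HM = 5/0.177692 = 28.1387

HM = 28.1387


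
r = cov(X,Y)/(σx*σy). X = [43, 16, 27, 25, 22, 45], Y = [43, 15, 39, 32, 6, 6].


Mean X = 29.6667, Mean Y = 23.5000
SD X = 10.703063, SD Y = 15.152008
Cov = 26.833333
r = 26.833333/(10.703063*15.152008) = 0.1655

r = 0.1655


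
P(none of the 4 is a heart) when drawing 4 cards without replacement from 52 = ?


P(no hearts) = (39/52) × (38/51) × (37/50) × (36/49)
= 0.3038

P = 0.3038


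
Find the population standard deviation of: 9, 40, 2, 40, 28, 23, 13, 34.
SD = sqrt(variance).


Mean = 23.6250
Variance = 182.2344
SD = sqrt(182.2344) = 13.4994

SD = 13.4994


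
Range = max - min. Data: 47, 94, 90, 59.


Max = 94, Min = 47
Range = 94 - 47 = 47

Range = 47


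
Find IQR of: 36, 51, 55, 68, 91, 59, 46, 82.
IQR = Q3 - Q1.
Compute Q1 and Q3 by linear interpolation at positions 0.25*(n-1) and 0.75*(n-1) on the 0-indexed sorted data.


Sorted: 36, 46, 51, 55, 59, 68, 82, 91
Q1 (25th %ile) = 49.7500
Q3 (75th %ile) = 71.5000
IQR = 71.5000 - 49.7500 = 21.7500

IQR = 21.7500


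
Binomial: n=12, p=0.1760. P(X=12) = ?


C(12,12) = 1
p^12 = 8.833891e-10
(1-p)^0 = 1.000000
P = 1 * 8.833891e-10 * 1.000000 = 8.8339e-10

P(X=12) = 8.8339e-10


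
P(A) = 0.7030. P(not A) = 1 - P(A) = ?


P(not A) = 1 - 0.7030 = 0.2970

P(not A) = 0.2970


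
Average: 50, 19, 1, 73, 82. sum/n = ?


Sum = 50 + 19 + 1 + 73 + 82 = 225
n = 5
Mean = 225/5 = 45.0000

Mean = 45.0000


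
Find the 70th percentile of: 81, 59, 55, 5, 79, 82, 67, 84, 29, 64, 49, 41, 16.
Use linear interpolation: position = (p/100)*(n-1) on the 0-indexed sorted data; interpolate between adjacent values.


Sorted: 5, 16, 29, 41, 49, 55, 59, 64, 67, 79, 81, 82, 84
n = 13
Index = 70/100 * 12 = 8.4000
Lower = data[8] = 67, Upper = data[9] = 79
P70 = 67 + 0.4000*(12) = 71.8000

P70 = 71.8000


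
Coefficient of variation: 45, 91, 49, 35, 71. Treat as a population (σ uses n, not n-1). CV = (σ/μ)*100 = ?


Mean = 58.2000
SD = 20.1832
CV = (20.1832/58.2000)*100 = 34.6790%

CV = 34.6790%


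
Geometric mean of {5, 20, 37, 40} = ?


Product = 5 × 20 × 37 × 40 = 148000
GM = 148000^(1/4) = 19.6140

GM = 19.6140


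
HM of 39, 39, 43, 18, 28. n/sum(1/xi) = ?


Sum of reciprocals = 1/39 + 1/39 + 1/43 + 1/18 + 1/28 = 0.165808
HM = 5/0.165808 = 30.1554

HM = 30.1554


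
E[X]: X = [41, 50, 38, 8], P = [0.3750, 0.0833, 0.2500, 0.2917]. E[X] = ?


E[X] = 41*0.3750 + 50*0.0833 + 38*0.2500 + 8*0.2917
= 15.3750 + 4.1650 + 9.5000 + 2.3336
= 31.3736

E[X] = 31.3736


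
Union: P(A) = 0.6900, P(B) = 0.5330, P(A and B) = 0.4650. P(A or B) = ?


P(A∪B) = 0.6900 + 0.5330 - 0.4650
= 1.2230 - 0.4650
= 0.7580

P(A∪B) = 0.7580


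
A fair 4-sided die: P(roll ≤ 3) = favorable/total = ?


Favorable outcomes (roll ≤ 3): 3
Total outcomes = 4
P = 3/4 = 0.7500

P = 0.7500


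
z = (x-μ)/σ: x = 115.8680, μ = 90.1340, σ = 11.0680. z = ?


z = (115.8680 - 90.1340)/11.0680
= 25.7340/11.0680
= 2.3251

z = 2.3251
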